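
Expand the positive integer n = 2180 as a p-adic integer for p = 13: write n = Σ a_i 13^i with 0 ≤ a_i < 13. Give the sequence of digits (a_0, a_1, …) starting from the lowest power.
(a_0, a_1, …) = (9, 11, 12)

Repeated division by 13 gives the digits low-to-high: 2180 = 9 + 11·13^1 + 12·13^2. Digit sequence: (9, 11, 12).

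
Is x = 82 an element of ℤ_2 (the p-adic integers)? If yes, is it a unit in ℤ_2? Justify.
x ∈ ℤ_2 but not a unit; v_2(x) = 1 > 0

ℤ_2 = {x ∈ ℚ_2 : v_2(x) ≥ 0} and ℤ_2^× = {x ∈ ℤ_2 : v_2(x) = 0}. Here v_2(82) = v_2(num) − v_2(den) = 1; compare against these criteria.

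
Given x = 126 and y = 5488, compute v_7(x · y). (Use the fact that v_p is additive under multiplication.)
v_7(691488) = 4

v_p(x) = 1 (factor: 126 = 7^1 · 18); v_p(y) = 3 (factor: 5488 = 7^3 · 16). Additivity: v_p(xy) = v_p(x) + v_p(y) = 1 + 3 = 4. (Direct check: xy = 691488 = 7^4 · (288).)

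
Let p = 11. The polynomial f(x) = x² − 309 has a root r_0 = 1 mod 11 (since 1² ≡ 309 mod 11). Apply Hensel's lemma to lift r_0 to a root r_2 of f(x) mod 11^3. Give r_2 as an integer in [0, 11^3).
r_2 = 276 (mod 1331)

Hensel's recurrence: r_{i+1} = r_i − f(r_i)·(f′(r_i))^{-1} mod 11^{i+2}, with f′(x) = 2x. Iterate:
  r_0 = 1 (mod 11)
  r_1 = 34 (mod 121)
  r_2 = 276 (mod 1331)
Final: r_2 = 276, and one checks f(r_2) ≡ 0 mod 11^3.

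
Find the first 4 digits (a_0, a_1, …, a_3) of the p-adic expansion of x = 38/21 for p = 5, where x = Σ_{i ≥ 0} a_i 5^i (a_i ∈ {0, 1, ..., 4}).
(a_0, …, a_3) = (3, 0, 4, 3)

v_5(38/21) = 0 (numerator and denominator both coprime to 5), so x ∈ ℤ_5^×. Compute digits iteratively via a_i = x_i mod 5, x_{i+1} = (x_i − a_i)/5, with x_0 = x:
  x_0 = 38/21;  a_0 = 3;  x_1 = (x_0 − 3)/5 = -5/21
  x_1 = -5/21;  a_1 = 0;  x_2 = (x_1 − 0)/5 = -1/21
  x_2 = -1/21;  a_2 = 4;  x_3 = (x_2 − 4)/5 = -17/21
  x_3 = -17/21;  a_3 = 3;  x_4 = (x_3 − 3)/5 = -16/21
Digits: (3, 0, 4, 3).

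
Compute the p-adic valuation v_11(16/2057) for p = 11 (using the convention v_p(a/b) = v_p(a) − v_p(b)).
v_11(16/2057) = -2

Factor powers of 11 from the numerator and denominator of the reduced fraction: 16 = 11^0 · 16 and 2057 = 11^2 · 17. Apply v_p(a/b) = v_p(a) − v_p(b): v_11(16/2057) = 0 − 2 = -2.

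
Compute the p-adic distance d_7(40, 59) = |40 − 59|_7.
d_7(40, 59) = 1

Step 1 — x − y = 40 − 59 = -19. Step 2 — v_7(-19) = 0 (factor: -19 = −(7^0 · 19); the sign does not affect v_p). Step 3 — |x − y|_7 = 7^{0} = 1.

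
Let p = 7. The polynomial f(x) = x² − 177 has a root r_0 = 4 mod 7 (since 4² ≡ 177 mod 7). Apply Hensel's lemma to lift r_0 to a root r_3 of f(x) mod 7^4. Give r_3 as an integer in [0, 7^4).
r_3 = 214 (mod 2401)

Hensel's recurrence: r_{i+1} = r_i − f(r_i)·(f′(r_i))^{-1} mod 7^{i+2}, with f′(x) = 2x. Iterate:
  r_0 = 4 (mod 7)
  r_1 = 18 (mod 49)
  r_2 = 214 (mod 343)
  r_3 = 214 (mod 2401)
Final: r_3 = 214, and one checks f(r_3) ≡ 0 mod 7^4.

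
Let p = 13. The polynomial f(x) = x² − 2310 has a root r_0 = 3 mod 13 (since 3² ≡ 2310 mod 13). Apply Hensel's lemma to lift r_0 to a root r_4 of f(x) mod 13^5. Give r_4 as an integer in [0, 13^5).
r_4 = 88013 (mod 371293)

Hensel's recurrence: r_{i+1} = r_i − f(r_i)·(f′(r_i))^{-1} mod 13^{i+2}, with f′(x) = 2x. Iterate:
  r_0 = 3 (mod 13)
  r_1 = 133 (mod 169)
  r_2 = 133 (mod 2197)
  r_3 = 2330 (mod 28561)
  r_4 = 88013 (mod 371293)
Final: r_4 = 88013, and one checks f(r_4) ≡ 0 mod 13^5.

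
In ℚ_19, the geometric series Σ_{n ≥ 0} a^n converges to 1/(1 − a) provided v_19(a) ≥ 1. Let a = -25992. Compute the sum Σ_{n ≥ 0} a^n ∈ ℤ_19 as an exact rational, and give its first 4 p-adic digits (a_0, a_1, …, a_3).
Σ a^n = 1/(1 − a) = 1/25993;  first 4 digits = (1, 0, 4, 15)

v_19(a) = 2 ≥ 1, so the series converges in ℤ_19 to 1/(1 − a) = 1/(1 − (-25992)) = 1/25993. Expand this rational in ℤ_19: compute digits iteratively via d_i = x_i mod 19, x_{i+1} = (x_i − d_i)/19. The first 4 digits are (1, 0, 4, 15).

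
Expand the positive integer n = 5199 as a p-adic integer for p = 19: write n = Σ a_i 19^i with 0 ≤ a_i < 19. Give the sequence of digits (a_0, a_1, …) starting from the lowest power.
(a_0, a_1, …) = (12, 7, 14)

Repeated division by 19 gives the digits low-to-high: 5199 = 12 + 7·19^1 + 14·19^2. Digit sequence: (12, 7, 14).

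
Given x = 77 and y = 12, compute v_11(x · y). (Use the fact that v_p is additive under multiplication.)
v_11(924) = 1

v_p(x) = 1 (factor: 77 = 11^1 · 7); v_p(y) = 0 (factor: 12 = 11^0 · 12). Additivity: v_p(xy) = v_p(x) + v_p(y) = 1 + 0 = 1. (Direct check: xy = 924 = 11^1 · (84).)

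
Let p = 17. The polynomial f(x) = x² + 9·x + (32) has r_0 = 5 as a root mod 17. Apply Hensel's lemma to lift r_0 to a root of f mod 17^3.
r_2 = 4000 (mod 4913)

Hensel: r_{i+1} = r_i − f(r_i)·(f′(r_i))^{-1} mod 17^{i+2}, f′(x) = 2x + 9. Iterate:
  r_0 = 5 (mod 17)
  r_1 = 243 (mod 289)
  r_2 = 4000 (mod 4913)
Final: r = 4000 satisfies f(r) ≡ 0 mod 17^3.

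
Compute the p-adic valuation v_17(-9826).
v_17(-9826) = 3

v_17(n) is the largest exponent k such that 17^k divides n. Factor out: -9826 = -17^3 · 2. (Sign doesn't affect v_p.) So v_17(-9826) = 3.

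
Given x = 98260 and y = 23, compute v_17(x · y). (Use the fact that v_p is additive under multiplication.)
v_17(2259980) = 3

v_p(x) = 3 (factor: 98260 = 17^3 · 20); v_p(y) = 0 (factor: 23 = 17^0 · 23). Additivity: v_p(xy) = v_p(x) + v_p(y) = 3 + 0 = 3. (Direct check: xy = 2259980 = 17^3 · (460).)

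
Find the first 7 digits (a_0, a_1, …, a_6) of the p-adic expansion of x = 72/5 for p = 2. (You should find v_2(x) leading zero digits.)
(a_0, …, a_6) = (0, 0, 0, 1, 0, 1, 0)

v_2(72/5) = 3, so a_0 = ... = a_2 = 0. Factor out: x = 2^3 · u with u = 9/5 a unit in ℤ_2. Expand u iteratively via a_{v+i} = u_i mod 2, u_{i+1} = (u_i − a_{v+i})/2:
  u_0 = 9/5;  a_3 = 1;  u_1 = (u_0 − 1)/2 = 2/5
  u_1 = 2/5;  a_4 = 0;  u_2 = (u_1 − 0)/2 = 1/5
  u_2 = 1/5;  a_5 = 1;  u_3 = (u_2 − 1)/2 = -2/5
  u_3 = -2/5;  a_6 = 0;  u_4 = (u_3 − 0)/2 = -1/5
Digits: (0, 0, 0, 1, 0, 1, 0).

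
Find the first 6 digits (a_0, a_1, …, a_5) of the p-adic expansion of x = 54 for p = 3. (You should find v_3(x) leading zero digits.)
(a_0, …, a_5) = (0, 0, 0, 2, 0, 0)

v_3(54) = 3, so a_0 = ... = a_2 = 0. Factor out: x = 3^3 · u with u = 2 a unit in ℤ_3. Expand u iteratively via a_{v+i} = u_i mod 3, u_{i+1} = (u_i − a_{v+i})/3:
  u_0 = 2;  a_3 = 2;  u_1 = (u_0 − 2)/3 = 0
  u_1 = 0;  a_4 = 0;  u_2 = (u_1 − 0)/3 = 0
  u_2 = 0;  a_5 = 0;  u_3 = (u_2 − 0)/3 = 0
Digits: (0, 0, 0, 2, 0, 0).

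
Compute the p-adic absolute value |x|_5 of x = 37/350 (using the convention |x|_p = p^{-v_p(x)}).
|37/350|_5 = 25

Step 1 — compute v_5(x) by factoring powers of 5 out of the numerator and denominator: v_5(37/350) = -2. Step 2 — apply |x|_p = p^{-v_p(x)} = 5^{2} = 25.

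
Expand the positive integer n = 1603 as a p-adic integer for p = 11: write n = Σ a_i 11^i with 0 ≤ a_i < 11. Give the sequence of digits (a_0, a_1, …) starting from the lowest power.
(a_0, a_1, …) = (8, 2, 2, 1)

Repeated division by 11 gives the digits low-to-high: 1603 = 8 + 2·11^1 + 2·11^2 + 1·11^3. Digit sequence: (8, 2, 2, 1).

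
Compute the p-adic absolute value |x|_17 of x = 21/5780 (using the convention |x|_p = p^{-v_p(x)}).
|21/5780|_17 = 289

Step 1 — compute v_17(x) by factoring powers of 17 out of the numerator and denominator: v_17(21/5780) = -2. Step 2 — apply |x|_p = p^{-v_p(x)} = 17^{2} = 289.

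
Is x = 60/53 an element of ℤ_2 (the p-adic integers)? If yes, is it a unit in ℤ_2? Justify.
x ∈ ℤ_2 but not a unit; v_2(x) = 2 > 0

ℤ_2 = {x ∈ ℚ_2 : v_2(x) ≥ 0} and ℤ_2^× = {x ∈ ℤ_2 : v_2(x) = 0}. Here v_2(60/53) = v_2(num) − v_2(den) = 2; compare against these criteria.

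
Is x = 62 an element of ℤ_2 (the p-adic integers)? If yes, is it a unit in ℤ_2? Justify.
x ∈ ℤ_2 but not a unit; v_2(x) = 1 > 0

ℤ_2 = {x ∈ ℚ_2 : v_2(x) ≥ 0} and ℤ_2^× = {x ∈ ℤ_2 : v_2(x) = 0}. Here v_2(62) = v_2(num) − v_2(den) = 1; compare against these criteria.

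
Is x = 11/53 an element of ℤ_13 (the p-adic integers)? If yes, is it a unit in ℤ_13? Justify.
x ∈ ℤ_13^× (unit); v_13(x) = 0

ℤ_13 = {x ∈ ℚ_13 : v_13(x) ≥ 0} and ℤ_13^× = {x ∈ ℤ_13 : v_13(x) = 0}. Here v_13(11/53) = v_13(num) − v_13(den) = 0; compare against these criteria.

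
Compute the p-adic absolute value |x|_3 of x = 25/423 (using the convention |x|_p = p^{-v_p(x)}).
|25/423|_3 = 9

Step 1 — compute v_3(x) by factoring powers of 3 out of the numerator and denominator: v_3(25/423) = -2. Step 2 — apply |x|_p = p^{-v_p(x)} = 3^{2} = 9.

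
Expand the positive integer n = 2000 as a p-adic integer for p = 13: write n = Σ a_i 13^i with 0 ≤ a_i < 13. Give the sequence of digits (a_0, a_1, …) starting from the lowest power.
(a_0, a_1, …) = (11, 10, 11)

Repeated division by 13 gives the digits low-to-high: 2000 = 11 + 10·13^1 + 11·13^2. Digit sequence: (11, 10, 11).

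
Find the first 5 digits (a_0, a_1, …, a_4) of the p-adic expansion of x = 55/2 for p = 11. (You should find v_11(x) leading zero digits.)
(a_0, …, a_4) = (0, 8, 5, 5, 5)

v_11(55/2) = 1, so a_0 = ... = a_0 = 0. Factor out: x = 11^1 · u with u = 5/2 a unit in ℤ_11. Expand u iteratively via a_{v+i} = u_i mod 11, u_{i+1} = (u_i − a_{v+i})/11:
  u_0 = 5/2;  a_1 = 8;  u_1 = (u_0 − 8)/11 = -1/2
  u_1 = -1/2;  a_2 = 5;  u_2 = (u_1 − 5)/11 = -1/2
  u_2 = -1/2;  a_3 = 5;  u_3 = (u_2 − 5)/11 = -1/2
  u_3 = -1/2;  a_4 = 5;  u_4 = (u_3 − 5)/11 = -1/2
Digits: (0, 8, 5, 5, 5).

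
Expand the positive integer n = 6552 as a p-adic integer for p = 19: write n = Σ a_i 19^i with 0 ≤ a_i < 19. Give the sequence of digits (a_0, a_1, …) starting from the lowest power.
(a_0, a_1, …) = (16, 2, 18)

Repeated division by 19 gives the digits low-to-high: 6552 = 16 + 2·19^1 + 18·19^2. Digit sequence: (16, 2, 18).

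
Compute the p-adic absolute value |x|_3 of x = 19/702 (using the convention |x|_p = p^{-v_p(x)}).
|19/702|_3 = 27

Step 1 — compute v_3(x) by factoring powers of 3 out of the numerator and denominator: v_3(19/702) = -3. Step 2 — apply |x|_p = p^{-v_p(x)} = 3^{3} = 27.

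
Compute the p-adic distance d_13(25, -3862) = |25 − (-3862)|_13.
d_13(25, -3862) = 1/169

Step 1 — x − y = 25 − (-3862) = 3887. Step 2 — v_13(3887) = 2 (factor: 3887 = (13^2 · 23); the sign does not affect v_p). Step 3 — |x − y|_13 = 13^{-2} = 1/169.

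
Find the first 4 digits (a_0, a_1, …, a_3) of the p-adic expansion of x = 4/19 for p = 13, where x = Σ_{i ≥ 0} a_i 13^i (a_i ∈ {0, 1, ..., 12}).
(a_0, …, a_3) = (5, 1, 4, 12)

v_13(4/19) = 0 (numerator and denominator both coprime to 13), so x ∈ ℤ_13^×. Compute digits iteratively via a_i = x_i mod 13, x_{i+1} = (x_i − a_i)/13, with x_0 = x:
  x_0 = 4/19;  a_0 = 5;  x_1 = (x_0 − 5)/13 = -7/19
  x_1 = -7/19;  a_1 = 1;  x_2 = (x_1 − 1)/13 = -2/19
  x_2 = -2/19;  a_2 = 4;  x_3 = (x_2 − 4)/13 = -6/19
  x_3 = -6/19;  a_3 = 12;  x_4 = (x_3 − 12)/13 = -18/19
Digits: (5, 1, 4, 12).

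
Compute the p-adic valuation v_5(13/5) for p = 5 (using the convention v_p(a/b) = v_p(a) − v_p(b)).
v_5(13/5) = -1

Factor powers of 5 from the numerator and denominator of the reduced fraction: 13 = 5^0 · 13 and 5 = 5^1 · 1. Apply v_p(a/b) = v_p(a) − v_p(b): v_5(13/5) = 0 − 1 = -1.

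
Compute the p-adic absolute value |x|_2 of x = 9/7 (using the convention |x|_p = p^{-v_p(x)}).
|9/7|_2 = 1

Step 1 — compute v_2(x) by factoring powers of 2 out of the numerator and denominator: v_2(9/7) = 0. Step 2 — apply |x|_p = p^{-v_p(x)} = 2^{0} = 1.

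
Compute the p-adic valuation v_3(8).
v_3(8) = 0

v_3(n) is the largest exponent k such that 3^k divides n. Factor out: 8 = 3^0 · 8. (Sign doesn't affect v_p.) So v_3(8) = 0.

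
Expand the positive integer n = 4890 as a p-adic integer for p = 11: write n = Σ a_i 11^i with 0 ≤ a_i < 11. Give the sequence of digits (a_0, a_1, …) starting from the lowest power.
(a_0, a_1, …) = (6, 4, 7, 3)

Repeated division by 11 gives the digits low-to-high: 4890 = 6 + 4·11^1 + 7·11^2 + 3·11^3. Digit sequence: (6, 4, 7, 3).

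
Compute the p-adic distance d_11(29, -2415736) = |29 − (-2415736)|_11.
d_11(29, -2415736) = 1/161051

Step 1 — x − y = 29 − (-2415736) = 2415765. Step 2 — v_11(2415765) = 5 (factor: 2415765 = (11^5 · 15); the sign does not affect v_p). Step 3 — |x − y|_11 = 11^{-5} = 1/161051.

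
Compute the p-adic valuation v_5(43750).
v_5(43750) = 5

v_5(n) is the largest exponent k such that 5^k divides n. Factor out: 43750 = 5^5 · 14. (Sign doesn't affect v_p.) So v_5(43750) = 5.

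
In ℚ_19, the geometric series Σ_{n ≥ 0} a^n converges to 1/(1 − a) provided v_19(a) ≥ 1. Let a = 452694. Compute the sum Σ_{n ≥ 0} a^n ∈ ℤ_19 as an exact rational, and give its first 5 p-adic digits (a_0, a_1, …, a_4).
Σ a^n = 1/(1 − a) = -1/452693;  first 5 digits = (1, 0, 0, 9, 3)

v_19(a) = 3 ≥ 1, so the series converges in ℤ_19 to 1/(1 − a) = 1/(1 − 452694) = -1/452693. Expand this rational in ℤ_19: compute digits iteratively via d_i = x_i mod 19, x_{i+1} = (x_i − d_i)/19. The first 5 digits are (1, 0, 0, 9, 3).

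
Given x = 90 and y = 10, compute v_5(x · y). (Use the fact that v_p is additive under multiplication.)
v_5(900) = 2

v_p(x) = 1 (factor: 90 = 5^1 · 18); v_p(y) = 1 (factor: 10 = 5^1 · 2). Additivity: v_p(xy) = v_p(x) + v_p(y) = 1 + 1 = 2. (Direct check: xy = 900 = 5^2 · (36).)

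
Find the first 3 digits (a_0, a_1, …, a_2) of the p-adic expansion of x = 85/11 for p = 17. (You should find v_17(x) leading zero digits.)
(a_0, …, a_2) = (0, 2, 3)

v_17(85/11) = 1, so a_0 = ... = a_0 = 0. Factor out: x = 17^1 · u with u = 5/11 a unit in ℤ_17. Expand u iteratively via a_{v+i} = u_i mod 17, u_{i+1} = (u_i − a_{v+i})/17:
  u_0 = 5/11;  a_1 = 2;  u_1 = (u_0 − 2)/17 = -1/11
  u_1 = -1/11;  a_2 = 3;  u_2 = (u_1 − 3)/17 = -2/11
Digits: (0, 2, 3).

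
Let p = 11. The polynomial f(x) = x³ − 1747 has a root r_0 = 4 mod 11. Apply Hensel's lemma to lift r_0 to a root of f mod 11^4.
r_3 = 13160 (mod 14641)

Hensel: r_{i+1} = r_i − f(r_i)/f′(r_i) mod 11^{i+2}, where f′(x) = 3x². Iterate:
  r_0 = 4 (mod 11)
  r_1 = 92 (mod 121)
  r_2 = 1181 (mod 1331)
  r_3 = 13160 (mod 14641)
Final: r = 13160 with f(r) ≡ 0 mod 11^4.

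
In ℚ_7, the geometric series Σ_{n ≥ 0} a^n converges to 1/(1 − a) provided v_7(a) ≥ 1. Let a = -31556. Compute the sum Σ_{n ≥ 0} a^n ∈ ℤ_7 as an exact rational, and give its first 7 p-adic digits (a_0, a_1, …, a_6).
Σ a^n = 1/(1 − a) = 1/31557;  first 7 digits = (1, 0, 0, 6, 0, 5, 0)

v_7(a) = 3 ≥ 1, so the series converges in ℤ_7 to 1/(1 − a) = 1/(1 − (-31556)) = 1/31557. Expand this rational in ℤ_7: compute digits iteratively via d_i = x_i mod 7, x_{i+1} = (x_i − d_i)/7. The first 7 digits are (1, 0, 0, 6, 0, 5, 0).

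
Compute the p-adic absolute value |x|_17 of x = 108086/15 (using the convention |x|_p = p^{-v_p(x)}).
|108086/15|_17 = 1/4913

Step 1 — compute v_17(x) by factoring powers of 17 out of the numerator and denominator: v_17(108086/15) = 3. Step 2 — apply |x|_p = p^{-v_p(x)} = 17^{-3} = 1/4913.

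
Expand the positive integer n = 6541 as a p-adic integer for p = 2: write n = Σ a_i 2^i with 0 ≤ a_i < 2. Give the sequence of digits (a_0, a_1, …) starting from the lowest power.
(a_0, a_1, …) = (1, 0, 1, 1, 0, 0, 0, 1, 1, 0, 0, 1, 1)

Repeated division by 2 gives the digits low-to-high: 6541 = 1 + 1·2^2 + 1·2^3 + 1·2^7 + 1·2^8 + 1·2^11 + 1·2^12. Digit sequence: (1, 0, 1, 1, 0, 0, 0, 1, 1, 0, 0, 1, 1).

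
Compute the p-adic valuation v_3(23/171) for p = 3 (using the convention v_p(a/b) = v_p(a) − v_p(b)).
v_3(23/171) = -2

Factor powers of 3 from the numerator and denominator of the reduced fraction: 23 = 3^0 · 23 and 171 = 3^2 · 19. Apply v_p(a/b) = v_p(a) − v_p(b): v_3(23/171) = 0 − 2 = -2.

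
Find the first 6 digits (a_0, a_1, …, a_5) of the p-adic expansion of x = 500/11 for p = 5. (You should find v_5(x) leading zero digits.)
(a_0, …, a_5) = (0, 0, 0, 4, 2, 4)

v_5(500/11) = 3, so a_0 = ... = a_2 = 0. Factor out: x = 5^3 · u with u = 4/11 a unit in ℤ_5. Expand u iteratively via a_{v+i} = u_i mod 5, u_{i+1} = (u_i − a_{v+i})/5:
  u_0 = 4/11;  a_3 = 4;  u_1 = (u_0 − 4)/5 = -8/11
  u_1 = -8/11;  a_4 = 2;  u_2 = (u_1 − 2)/5 = -6/11
  u_2 = -6/11;  a_5 = 4;  u_3 = (u_2 − 4)/5 = -10/11
Digits: (0, 0, 0, 4, 2, 4).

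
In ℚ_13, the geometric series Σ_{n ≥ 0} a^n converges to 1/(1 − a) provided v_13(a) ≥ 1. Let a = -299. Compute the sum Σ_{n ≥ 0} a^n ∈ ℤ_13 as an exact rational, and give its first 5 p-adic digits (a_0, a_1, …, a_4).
Σ a^n = 1/(1 − a) = 1/300;  first 5 digits = (1, 3, 7, 2, 6)

v_13(a) = 1 ≥ 1, so the series converges in ℤ_13 to 1/(1 − a) = 1/(1 − (-299)) = 1/300. Expand this rational in ℤ_13: compute digits iteratively via d_i = x_i mod 13, x_{i+1} = (x_i − d_i)/13. The first 5 digits are (1, 3, 7, 2, 6).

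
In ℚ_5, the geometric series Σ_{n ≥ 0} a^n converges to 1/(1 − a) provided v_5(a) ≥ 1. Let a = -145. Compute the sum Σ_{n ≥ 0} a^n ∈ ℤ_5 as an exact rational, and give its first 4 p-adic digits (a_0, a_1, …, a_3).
Σ a^n = 1/(1 − a) = 1/146;  first 4 digits = (1, 1, 0, 3)

v_5(a) = 1 ≥ 1, so the series converges in ℤ_5 to 1/(1 − a) = 1/(1 − (-145)) = 1/146. Expand this rational in ℤ_5: compute digits iteratively via d_i = x_i mod 5, x_{i+1} = (x_i − d_i)/5. The first 4 digits are (1, 1, 0, 3).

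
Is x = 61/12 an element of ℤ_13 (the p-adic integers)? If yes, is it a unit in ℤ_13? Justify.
x ∈ ℤ_13^× (unit); v_13(x) = 0

ℤ_13 = {x ∈ ℚ_13 : v_13(x) ≥ 0} and ℤ_13^× = {x ∈ ℤ_13 : v_13(x) = 0}. Here v_13(61/12) = v_13(num) − v_13(den) = 0; compare against these criteria.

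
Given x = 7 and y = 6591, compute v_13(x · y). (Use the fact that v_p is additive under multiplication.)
v_13(46137) = 3

v_p(x) = 0 (factor: 7 = 13^0 · 7); v_p(y) = 3 (factor: 6591 = 13^3 · 3). Additivity: v_p(xy) = v_p(x) + v_p(y) = 0 + 3 = 3. (Direct check: xy = 46137 = 13^3 · (21).)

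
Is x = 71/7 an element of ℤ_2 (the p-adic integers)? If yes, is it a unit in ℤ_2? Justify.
x ∈ ℤ_2^× (unit); v_2(x) = 0

ℤ_2 = {x ∈ ℚ_2 : v_2(x) ≥ 0} and ℤ_2^× = {x ∈ ℤ_2 : v_2(x) = 0}. Here v_2(71/7) = v_2(num) − v_2(den) = 0; compare against these criteria.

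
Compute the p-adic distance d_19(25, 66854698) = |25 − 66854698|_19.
d_19(25, 66854698) = 1/2476099

Step 1 — x − y = 25 − 66854698 = -66854673. Step 2 — v_19(-66854673) = 5 (factor: -66854673 = −(19^5 · 27); the sign does not affect v_p). Step 3 — |x − y|_19 = 19^{-5} = 1/2476099.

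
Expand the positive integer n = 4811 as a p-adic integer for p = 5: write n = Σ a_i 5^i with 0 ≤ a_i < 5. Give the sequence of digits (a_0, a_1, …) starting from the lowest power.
(a_0, a_1, …) = (1, 2, 2, 3, 2, 1)

Repeated division by 5 gives the digits low-to-high: 4811 = 1 + 2·5^1 + 2·5^2 + 3·5^3 + 2·5^4 + 1·5^5. Digit sequence: (1, 2, 2, 3, 2, 1).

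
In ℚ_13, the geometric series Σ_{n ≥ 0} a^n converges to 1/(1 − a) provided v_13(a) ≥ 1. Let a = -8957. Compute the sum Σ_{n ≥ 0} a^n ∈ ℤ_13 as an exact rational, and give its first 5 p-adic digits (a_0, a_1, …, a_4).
Σ a^n = 1/(1 − a) = 1/8958;  first 5 digits = (1, 0, 12, 8, 0)

v_13(a) = 2 ≥ 1, so the series converges in ℤ_13 to 1/(1 − a) = 1/(1 − (-8957)) = 1/8958. Expand this rational in ℤ_13: compute digits iteratively via d_i = x_i mod 13, x_{i+1} = (x_i − d_i)/13. The first 5 digits are (1, 0, 12, 8, 0).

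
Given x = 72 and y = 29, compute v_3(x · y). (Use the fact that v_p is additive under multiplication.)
v_3(2088) = 2

v_p(x) = 2 (factor: 72 = 3^2 · 8); v_p(y) = 0 (factor: 29 = 3^0 · 29). Additivity: v_p(xy) = v_p(x) + v_p(y) = 2 + 0 = 2. (Direct check: xy = 2088 = 3^2 · (232).)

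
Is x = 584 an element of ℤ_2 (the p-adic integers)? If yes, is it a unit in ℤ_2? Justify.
x ∈ ℤ_2 but not a unit; v_2(x) = 3 > 0

ℤ_2 = {x ∈ ℚ_2 : v_2(x) ≥ 0} and ℤ_2^× = {x ∈ ℤ_2 : v_2(x) = 0}. Here v_2(584) = v_2(num) − v_2(den) = 3; compare against these criteria.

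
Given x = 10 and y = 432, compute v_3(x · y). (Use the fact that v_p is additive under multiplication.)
v_3(4320) = 3

v_p(x) = 0 (factor: 10 = 3^0 · 10); v_p(y) = 3 (factor: 432 = 3^3 · 16). Additivity: v_p(xy) = v_p(x) + v_p(y) = 0 + 3 = 3. (Direct check: xy = 4320 = 3^3 · (160).)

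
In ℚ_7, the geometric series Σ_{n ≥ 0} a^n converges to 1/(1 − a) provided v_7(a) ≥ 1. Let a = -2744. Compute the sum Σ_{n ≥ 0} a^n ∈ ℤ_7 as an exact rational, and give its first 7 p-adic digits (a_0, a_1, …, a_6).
Σ a^n = 1/(1 − a) = 1/2745;  first 7 digits = (1, 0, 0, 6, 5, 6, 0)

v_7(a) = 3 ≥ 1, so the series converges in ℤ_7 to 1/(1 − a) = 1/(1 − (-2744)) = 1/2745. Expand this rational in ℤ_7: compute digits iteratively via d_i = x_i mod 7, x_{i+1} = (x_i − d_i)/7. The first 7 digits are (1, 0, 0, 6, 5, 6, 0).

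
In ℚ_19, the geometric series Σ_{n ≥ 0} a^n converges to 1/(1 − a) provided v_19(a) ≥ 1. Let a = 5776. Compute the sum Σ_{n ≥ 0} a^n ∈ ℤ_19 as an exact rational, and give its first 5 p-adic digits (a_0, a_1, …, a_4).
Σ a^n = 1/(1 − a) = -1/5775;  first 5 digits = (1, 0, 16, 0, 9)

v_19(a) = 2 ≥ 1, so the series converges in ℤ_19 to 1/(1 − a) = 1/(1 − 5776) = -1/5775. Expand this rational in ℤ_19: compute digits iteratively via d_i = x_i mod 19, x_{i+1} = (x_i − d_i)/19. The first 5 digits are (1, 0, 16, 0, 9).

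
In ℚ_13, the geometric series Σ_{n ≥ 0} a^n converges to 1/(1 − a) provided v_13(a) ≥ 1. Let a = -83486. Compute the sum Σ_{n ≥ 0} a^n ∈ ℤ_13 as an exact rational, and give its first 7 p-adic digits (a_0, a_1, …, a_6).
Σ a^n = 1/(1 − a) = 1/83487;  first 7 digits = (1, 0, 0, 1, 10, 12, 0)

v_13(a) = 3 ≥ 1, so the series converges in ℤ_13 to 1/(1 − a) = 1/(1 − (-83486)) = 1/83487. Expand this rational in ℤ_13: compute digits iteratively via d_i = x_i mod 13, x_{i+1} = (x_i − d_i)/13. The first 7 digits are (1, 0, 0, 1, 10, 12, 0).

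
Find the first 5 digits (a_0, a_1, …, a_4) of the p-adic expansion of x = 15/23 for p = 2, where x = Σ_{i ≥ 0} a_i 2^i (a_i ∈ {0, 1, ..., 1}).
(a_0, …, a_4) = (1, 0, 0, 1, 0)

v_2(15/23) = 0 (numerator and denominator both coprime to 2), so x ∈ ℤ_2^×. Compute digits iteratively via a_i = x_i mod 2, x_{i+1} = (x_i − a_i)/2, with x_0 = x:
  x_0 = 15/23;  a_0 = 1;  x_1 = (x_0 − 1)/2 = -4/23
  x_1 = -4/23;  a_1 = 0;  x_2 = (x_1 − 0)/2 = -2/23
  x_2 = -2/23;  a_2 = 0;  x_3 = (x_2 − 0)/2 = -1/23
  x_3 = -1/23;  a_3 = 1;  x_4 = (x_3 − 1)/2 = -12/23
  x_4 = -12/23;  a_4 = 0;  x_5 = (x_4 − 0)/2 = -6/23
Digits: (1, 0, 0, 1, 0).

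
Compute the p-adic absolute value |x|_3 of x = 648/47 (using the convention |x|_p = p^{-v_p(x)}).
|648/47|_3 = 1/81

Step 1 — compute v_3(x) by factoring powers of 3 out of the numerator and denominator: v_3(648/47) = 4. Step 2 — apply |x|_p = p^{-v_p(x)} = 3^{-4} = 1/81.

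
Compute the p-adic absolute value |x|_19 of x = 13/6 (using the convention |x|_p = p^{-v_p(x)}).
|13/6|_19 = 1

Step 1 — compute v_19(x) by factoring powers of 19 out of the numerator and denominator: v_19(13/6) = 0. Step 2 — apply |x|_p = p^{-v_p(x)} = 19^{0} = 1.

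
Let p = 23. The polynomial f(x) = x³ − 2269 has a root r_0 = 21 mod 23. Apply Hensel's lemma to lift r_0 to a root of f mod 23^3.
r_2 = 320 (mod 12167)

Hensel: r_{i+1} = r_i − f(r_i)/f′(r_i) mod 23^{i+2}, where f′(x) = 3x². Iterate:
  r_0 = 21 (mod 23)
  r_1 = 320 (mod 529)
  r_2 = 320 (mod 12167)
Final: r = 320 with f(r) ≡ 0 mod 23^3.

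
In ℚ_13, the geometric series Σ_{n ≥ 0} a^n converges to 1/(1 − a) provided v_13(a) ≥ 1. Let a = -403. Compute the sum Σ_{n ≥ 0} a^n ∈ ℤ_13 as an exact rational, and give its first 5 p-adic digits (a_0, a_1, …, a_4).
Σ a^n = 1/(1 − a) = 1/404;  first 5 digits = (1, 8, 9, 0, 3)

v_13(a) = 1 ≥ 1, so the series converges in ℤ_13 to 1/(1 − a) = 1/(1 − (-403)) = 1/404. Expand this rational in ℤ_13: compute digits iteratively via d_i = x_i mod 13, x_{i+1} = (x_i − d_i)/13. The first 5 digits are (1, 8, 9, 0, 3).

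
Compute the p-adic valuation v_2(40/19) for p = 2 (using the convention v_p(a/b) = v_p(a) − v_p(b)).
v_2(40/19) = 3

Factor powers of 2 from the numerator and denominator of the reduced fraction: 40 = 2^3 · 5 and 19 = 2^0 · 19. Apply v_p(a/b) = v_p(a) − v_p(b): v_2(40/19) = 3 − 0 = 3.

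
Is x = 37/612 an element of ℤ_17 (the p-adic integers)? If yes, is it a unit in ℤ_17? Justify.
x ∉ ℤ_17 (v_17(x) = -1 < 0)

ℤ_17 = {x ∈ ℚ_17 : v_17(x) ≥ 0} and ℤ_17^× = {x ∈ ℤ_17 : v_17(x) = 0}. Here v_17(37/612) = v_17(num) − v_17(den) = -1; compare against these criteria.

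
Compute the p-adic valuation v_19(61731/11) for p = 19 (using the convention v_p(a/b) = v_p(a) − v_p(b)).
v_19(61731/11) = 3

Factor powers of 19 from the numerator and denominator of the reduced fraction: 61731 = 19^3 · 9 and 11 = 19^0 · 11. Apply v_p(a/b) = v_p(a) − v_p(b): v_19(61731/11) = 3 − 0 = 3.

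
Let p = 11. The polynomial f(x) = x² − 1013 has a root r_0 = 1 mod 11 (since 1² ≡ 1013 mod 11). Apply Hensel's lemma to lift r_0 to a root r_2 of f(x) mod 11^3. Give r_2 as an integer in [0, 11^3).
r_2 = 265 (mod 1331)

Hensel's recurrence: r_{i+1} = r_i − f(r_i)·(f′(r_i))^{-1} mod 11^{i+2}, with f′(x) = 2x. Iterate:
  r_0 = 1 (mod 11)
  r_1 = 23 (mod 121)
  r_2 = 265 (mod 1331)
Final: r_2 = 265, and one checks f(r_2) ≡ 0 mod 11^3.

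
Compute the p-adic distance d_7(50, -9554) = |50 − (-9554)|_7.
d_7(50, -9554) = 1/2401

Step 1 — x − y = 50 − (-9554) = 9604. Step 2 — v_7(9604) = 4 (factor: 9604 = (7^4 · 4); the sign does not affect v_p). Step 3 — |x − y|_7 = 7^{-4} = 1/2401.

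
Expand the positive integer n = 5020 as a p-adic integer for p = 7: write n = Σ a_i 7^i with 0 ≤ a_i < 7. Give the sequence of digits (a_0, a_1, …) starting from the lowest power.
(a_0, a_1, …) = (1, 3, 4, 0, 2)

Repeated division by 7 gives the digits low-to-high: 5020 = 1 + 3·7^1 + 4·7^2 + 2·7^4. Digit sequence: (1, 3, 4, 0, 2).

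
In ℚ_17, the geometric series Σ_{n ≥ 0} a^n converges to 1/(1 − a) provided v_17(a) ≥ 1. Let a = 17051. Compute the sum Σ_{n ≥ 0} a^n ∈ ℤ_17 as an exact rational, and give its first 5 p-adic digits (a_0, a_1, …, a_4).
Σ a^n = 1/(1 − a) = -1/17050;  first 5 digits = (1, 0, 8, 3, 13)

v_17(a) = 2 ≥ 1, so the series converges in ℤ_17 to 1/(1 − a) = 1/(1 − 17051) = -1/17050. Expand this rational in ℤ_17: compute digits iteratively via d_i = x_i mod 17, x_{i+1} = (x_i − d_i)/17. The first 5 digits are (1, 0, 8, 3, 13).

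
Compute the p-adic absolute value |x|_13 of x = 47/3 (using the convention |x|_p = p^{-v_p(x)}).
|47/3|_13 = 1

Step 1 — compute v_13(x) by factoring powers of 13 out of the numerator and denominator: v_13(47/3) = 0. Step 2 — apply |x|_p = p^{-v_p(x)} = 13^{0} = 1.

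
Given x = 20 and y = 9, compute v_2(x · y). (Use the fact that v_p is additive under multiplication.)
v_2(180) = 2

v_p(x) = 2 (factor: 20 = 2^2 · 5); v_p(y) = 0 (factor: 9 = 2^0 · 9). Additivity: v_p(xy) = v_p(x) + v_p(y) = 2 + 0 = 2. (Direct check: xy = 180 = 2^2 · (45).)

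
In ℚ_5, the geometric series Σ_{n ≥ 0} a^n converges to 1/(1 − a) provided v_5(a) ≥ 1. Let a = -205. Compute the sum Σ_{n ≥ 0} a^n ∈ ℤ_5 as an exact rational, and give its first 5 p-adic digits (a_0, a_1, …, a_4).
Σ a^n = 1/(1 − a) = 1/206;  first 5 digits = (1, 4, 2, 3, 3)

v_5(a) = 1 ≥ 1, so the series converges in ℤ_5 to 1/(1 − a) = 1/(1 − (-205)) = 1/206. Expand this rational in ℤ_5: compute digits iteratively via d_i = x_i mod 5, x_{i+1} = (x_i − d_i)/5. The first 5 digits are (1, 4, 2, 3, 3).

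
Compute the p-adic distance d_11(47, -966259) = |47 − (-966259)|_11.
d_11(47, -966259) = 1/161051

Step 1 — x − y = 47 − (-966259) = 966306. Step 2 — v_11(966306) = 5 (factor: 966306 = (11^5 · 6); the sign does not affect v_p). Step 3 — |x − y|_11 = 11^{-5} = 1/161051.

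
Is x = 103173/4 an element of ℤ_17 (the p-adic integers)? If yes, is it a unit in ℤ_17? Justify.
x ∈ ℤ_17 but not a unit; v_17(x) = 3 > 0

ℤ_17 = {x ∈ ℚ_17 : v_17(x) ≥ 0} and ℤ_17^× = {x ∈ ℤ_17 : v_17(x) = 0}. Here v_17(103173/4) = v_17(num) − v_17(den) = 3; compare against these criteria.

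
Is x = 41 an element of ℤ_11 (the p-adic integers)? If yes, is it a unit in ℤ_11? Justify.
x ∈ ℤ_11^× (unit); v_11(x) = 0

ℤ_11 = {x ∈ ℚ_11 : v_11(x) ≥ 0} and ℤ_11^× = {x ∈ ℤ_11 : v_11(x) = 0}. Here v_11(41) = v_11(num) − v_11(den) = 0; compare against these criteria.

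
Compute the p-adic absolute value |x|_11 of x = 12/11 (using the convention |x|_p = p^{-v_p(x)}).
|12/11|_11 = 11

Step 1 — compute v_11(x) by factoring powers of 11 out of the numerator and denominator: v_11(12/11) = -1. Step 2 — apply |x|_p = p^{-v_p(x)} = 11^{1} = 11.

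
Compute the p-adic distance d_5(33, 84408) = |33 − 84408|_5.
d_5(33, 84408) = 1/3125

Step 1 — x − y = 33 − 84408 = -84375. Step 2 — v_5(-84375) = 5 (factor: -84375 = −(5^5 · 27); the sign does not affect v_p). Step 3 — |x − y|_5 = 5^{-5} = 1/3125.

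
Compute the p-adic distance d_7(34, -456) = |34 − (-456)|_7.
d_7(34, -456) = 1/49

Step 1 — x − y = 34 − (-456) = 490. Step 2 — v_7(490) = 2 (factor: 490 = (7^2 · 10); the sign does not affect v_p). Step 3 — |x − y|_7 = 7^{-2} = 1/49.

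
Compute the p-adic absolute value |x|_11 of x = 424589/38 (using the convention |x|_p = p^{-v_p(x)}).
|424589/38|_11 = 1/14641

Step 1 — compute v_11(x) by factoring powers of 11 out of the numerator and denominator: v_11(424589/38) = 4. Step 2 — apply |x|_p = p^{-v_p(x)} = 11^{-4} = 1/14641.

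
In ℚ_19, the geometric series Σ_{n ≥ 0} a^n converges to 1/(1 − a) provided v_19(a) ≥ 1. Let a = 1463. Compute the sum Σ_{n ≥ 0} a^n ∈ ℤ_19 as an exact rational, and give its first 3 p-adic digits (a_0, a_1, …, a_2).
Σ a^n = 1/(1 − a) = -1/1462;  first 3 digits = (1, 1, 5)

v_19(a) = 1 ≥ 1, so the series converges in ℤ_19 to 1/(1 − a) = 1/(1 − 1463) = -1/1462. Expand this rational in ℤ_19: compute digits iteratively via d_i = x_i mod 19, x_{i+1} = (x_i − d_i)/19. The first 3 digits are (1, 1, 5).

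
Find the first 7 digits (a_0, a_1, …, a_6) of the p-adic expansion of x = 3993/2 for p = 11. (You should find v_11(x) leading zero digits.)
(a_0, …, a_6) = (0, 0, 0, 7, 5, 5, 5)

v_11(3993/2) = 3, so a_0 = ... = a_2 = 0. Factor out: x = 11^3 · u with u = 3/2 a unit in ℤ_11. Expand u iteratively via a_{v+i} = u_i mod 11, u_{i+1} = (u_i − a_{v+i})/11:
  u_0 = 3/2;  a_3 = 7;  u_1 = (u_0 − 7)/11 = -1/2
  u_1 = -1/2;  a_4 = 5;  u_2 = (u_1 − 5)/11 = -1/2
  u_2 = -1/2;  a_5 = 5;  u_3 = (u_2 − 5)/11 = -1/2
  u_3 = -1/2;  a_6 = 5;  u_4 = (u_3 − 5)/11 = -1/2
Digits: (0, 0, 0, 7, 5, 5, 5).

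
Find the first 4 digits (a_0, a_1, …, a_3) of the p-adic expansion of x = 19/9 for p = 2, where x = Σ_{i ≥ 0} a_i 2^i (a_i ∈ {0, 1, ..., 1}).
(a_0, …, a_3) = (1, 1, 0, 1)

v_2(19/9) = 0 (numerator and denominator both coprime to 2), so x ∈ ℤ_2^×. Compute digits iteratively via a_i = x_i mod 2, x_{i+1} = (x_i − a_i)/2, with x_0 = x:
  x_0 = 19/9;  a_0 = 1;  x_1 = (x_0 − 1)/2 = 5/9
  x_1 = 5/9;  a_1 = 1;  x_2 = (x_1 − 1)/2 = -2/9
  x_2 = -2/9;  a_2 = 0;  x_3 = (x_2 − 0)/2 = -1/9
  x_3 = -1/9;  a_3 = 1;  x_4 = (x_3 − 1)/2 = -5/9
Digits: (1, 1, 0, 1).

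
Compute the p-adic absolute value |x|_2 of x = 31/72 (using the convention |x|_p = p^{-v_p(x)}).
|31/72|_2 = 8

Step 1 — compute v_2(x) by factoring powers of 2 out of the numerator and denominator: v_2(31/72) = -3. Step 2 — apply |x|_p = p^{-v_p(x)} = 2^{3} = 8.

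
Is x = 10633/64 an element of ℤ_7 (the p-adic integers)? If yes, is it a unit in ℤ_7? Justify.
x ∈ ℤ_7 but not a unit; v_7(x) = 3 > 0

ℤ_7 = {x ∈ ℚ_7 : v_7(x) ≥ 0} and ℤ_7^× = {x ∈ ℤ_7 : v_7(x) = 0}. Here v_7(10633/64) = v_7(num) − v_7(den) = 3; compare against these criteria.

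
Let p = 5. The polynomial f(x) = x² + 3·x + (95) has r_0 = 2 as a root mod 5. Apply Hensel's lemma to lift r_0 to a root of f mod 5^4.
r_3 = 187 (mod 625)

Hensel: r_{i+1} = r_i − f(r_i)·(f′(r_i))^{-1} mod 5^{i+2}, f′(x) = 2x + 3. Iterate:
  r_0 = 2 (mod 5)
  r_1 = 12 (mod 25)
  r_2 = 62 (mod 125)
  r_3 = 187 (mod 625)
Final: r = 187 satisfies f(r) ≡ 0 mod 5^4.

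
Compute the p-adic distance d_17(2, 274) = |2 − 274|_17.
d_17(2, 274) = 1/17

Step 1 — x − y = 2 − 274 = -272. Step 2 — v_17(-272) = 1 (factor: -272 = −(17^1 · 16); the sign does not affect v_p). Step 3 — |x − y|_17 = 17^{-1} = 1/17.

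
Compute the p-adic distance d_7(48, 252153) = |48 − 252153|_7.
d_7(48, 252153) = 1/16807

Step 1 — x − y = 48 − 252153 = -252105. Step 2 — v_7(-252105) = 5 (factor: -252105 = −(7^5 · 15); the sign does not affect v_p). Step 3 — |x − y|_7 = 7^{-5} = 1/16807.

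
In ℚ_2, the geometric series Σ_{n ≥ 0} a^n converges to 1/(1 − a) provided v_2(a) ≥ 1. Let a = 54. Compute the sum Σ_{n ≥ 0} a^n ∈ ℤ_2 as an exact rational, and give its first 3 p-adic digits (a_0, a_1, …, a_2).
Σ a^n = 1/(1 − a) = -1/53;  first 3 digits = (1, 1, 0)

v_2(a) = 1 ≥ 1, so the series converges in ℤ_2 to 1/(1 − a) = 1/(1 − 54) = -1/53. Expand this rational in ℤ_2: compute digits iteratively via d_i = x_i mod 2, x_{i+1} = (x_i − d_i)/2. The first 3 digits are (1, 1, 0).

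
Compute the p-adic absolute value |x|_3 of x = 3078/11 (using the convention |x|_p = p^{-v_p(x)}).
|3078/11|_3 = 1/81

Step 1 — compute v_3(x) by factoring powers of 3 out of the numerator and denominator: v_3(3078/11) = 4. Step 2 — apply |x|_p = p^{-v_p(x)} = 3^{-4} = 1/81.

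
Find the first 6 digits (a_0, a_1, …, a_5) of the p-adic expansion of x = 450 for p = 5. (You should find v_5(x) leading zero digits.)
(a_0, …, a_5) = (0, 0, 3, 3, 0, 0)

v_5(450) = 2, so a_0 = ... = a_1 = 0. Factor out: x = 5^2 · u with u = 18 a unit in ℤ_5. Expand u iteratively via a_{v+i} = u_i mod 5, u_{i+1} = (u_i − a_{v+i})/5:
  u_0 = 18;  a_2 = 3;  u_1 = (u_0 − 3)/5 = 3
  u_1 = 3;  a_3 = 3;  u_2 = (u_1 − 3)/5 = 0
  u_2 = 0;  a_4 = 0;  u_3 = (u_2 − 0)/5 = 0
  u_3 = 0;  a_5 = 0;  u_4 = (u_3 − 0)/5 = 0
Digits: (0, 0, 3, 3, 0, 0).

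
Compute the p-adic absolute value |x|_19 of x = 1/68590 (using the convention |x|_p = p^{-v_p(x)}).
|1/68590|_19 = 6859

Step 1 — compute v_19(x) by factoring powers of 19 out of the numerator and denominator: v_19(1/68590) = -3. Step 2 — apply |x|_p = p^{-v_p(x)} = 19^{3} = 6859.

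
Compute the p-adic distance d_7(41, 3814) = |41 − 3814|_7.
d_7(41, 3814) = 1/343

Step 1 — x − y = 41 − 3814 = -3773. Step 2 — v_7(-3773) = 3 (factor: -3773 = −(7^3 · 11); the sign does not affect v_p). Step 3 — |x − y|_7 = 7^{-3} = 1/343.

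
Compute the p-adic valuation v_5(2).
v_5(2) = 0

v_5(n) is the largest exponent k such that 5^k divides n. Factor out: 2 = 5^0 · 2. (Sign doesn't affect v_p.) So v_5(2) = 0.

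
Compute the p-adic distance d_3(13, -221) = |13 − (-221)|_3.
d_3(13, -221) = 1/9

Step 1 — x − y = 13 − (-221) = 234. Step 2 — v_3(234) = 2 (factor: 234 = (3^2 · 26); the sign does not affect v_p). Step 3 — |x − y|_3 = 3^{-2} = 1/9.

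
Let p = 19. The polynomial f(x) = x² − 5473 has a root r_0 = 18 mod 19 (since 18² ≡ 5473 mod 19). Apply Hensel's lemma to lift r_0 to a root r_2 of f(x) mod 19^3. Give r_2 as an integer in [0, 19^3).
r_2 = 1956 (mod 6859)

Hensel's recurrence: r_{i+1} = r_i − f(r_i)·(f′(r_i))^{-1} mod 19^{i+2}, with f′(x) = 2x. Iterate:
  r_0 = 18 (mod 19)
  r_1 = 151 (mod 361)
  r_2 = 1956 (mod 6859)
Final: r_2 = 1956, and one checks f(r_2) ≡ 0 mod 19^3.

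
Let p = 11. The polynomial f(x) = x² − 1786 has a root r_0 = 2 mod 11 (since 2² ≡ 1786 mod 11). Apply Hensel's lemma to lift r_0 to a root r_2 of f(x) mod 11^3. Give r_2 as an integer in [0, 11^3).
r_2 = 992 (mod 1331)

Hensel's recurrence: r_{i+1} = r_i − f(r_i)·(f′(r_i))^{-1} mod 11^{i+2}, with f′(x) = 2x. Iterate:
  r_0 = 2 (mod 11)
  r_1 = 24 (mod 121)
  r_2 = 992 (mod 1331)
Final: r_2 = 992, and one checks f(r_2) ≡ 0 mod 11^3.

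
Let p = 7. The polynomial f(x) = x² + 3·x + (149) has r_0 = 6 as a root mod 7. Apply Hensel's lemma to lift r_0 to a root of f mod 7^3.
r_2 = 195 (mod 343)

Hensel: r_{i+1} = r_i − f(r_i)·(f′(r_i))^{-1} mod 7^{i+2}, f′(x) = 2x + 3. Iterate:
  r_0 = 6 (mod 7)
  r_1 = 48 (mod 49)
  r_2 = 195 (mod 343)
Final: r = 195 satisfies f(r) ≡ 0 mod 7^3.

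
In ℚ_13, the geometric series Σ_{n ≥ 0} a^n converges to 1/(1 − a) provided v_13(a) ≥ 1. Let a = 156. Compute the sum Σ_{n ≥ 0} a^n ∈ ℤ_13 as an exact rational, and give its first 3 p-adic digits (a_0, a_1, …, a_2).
Σ a^n = 1/(1 − a) = -1/155;  first 3 digits = (1, 12, 1)

v_13(a) = 1 ≥ 1, so the series converges in ℤ_13 to 1/(1 − a) = 1/(1 − 156) = -1/155. Expand this rational in ℤ_13: compute digits iteratively via d_i = x_i mod 13, x_{i+1} = (x_i − d_i)/13. The first 3 digits are (1, 12, 1).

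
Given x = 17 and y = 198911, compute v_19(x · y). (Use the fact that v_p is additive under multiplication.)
v_19(3381487) = 3

v_p(x) = 0 (factor: 17 = 19^0 · 17); v_p(y) = 3 (factor: 198911 = 19^3 · 29). Additivity: v_p(xy) = v_p(x) + v_p(y) = 0 + 3 = 3. (Direct check: xy = 3381487 = 19^3 · (493).)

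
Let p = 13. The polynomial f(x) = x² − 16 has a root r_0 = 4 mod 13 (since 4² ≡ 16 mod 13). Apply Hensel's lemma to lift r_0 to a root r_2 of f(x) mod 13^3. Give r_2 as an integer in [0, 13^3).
r_2 = 4 (mod 2197)

Hensel's recurrence: r_{i+1} = r_i − f(r_i)·(f′(r_i))^{-1} mod 13^{i+2}, with f′(x) = 2x. Iterate:
  r_0 = 4 (mod 13)
  r_1 = 4 (mod 169)
  r_2 = 4 (mod 2197)
Final: r_2 = 4, and one checks f(r_2) ≡ 0 mod 13^3.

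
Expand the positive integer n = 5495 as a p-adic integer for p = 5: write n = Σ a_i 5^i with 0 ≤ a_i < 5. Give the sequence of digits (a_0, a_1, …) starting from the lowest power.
(a_0, a_1, …) = (0, 4, 4, 3, 3, 1)

Repeated division by 5 gives the digits low-to-high: 5495 = 4·5^1 + 4·5^2 + 3·5^3 + 3·5^4 + 1·5^5. Digit sequence: (0, 4, 4, 3, 3, 1).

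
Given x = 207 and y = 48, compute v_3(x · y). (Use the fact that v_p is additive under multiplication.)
v_3(9936) = 3

v_p(x) = 2 (factor: 207 = 3^2 · 23); v_p(y) = 1 (factor: 48 = 3^1 · 16). Additivity: v_p(xy) = v_p(x) + v_p(y) = 2 + 1 = 3. (Direct check: xy = 9936 = 3^3 · (368).)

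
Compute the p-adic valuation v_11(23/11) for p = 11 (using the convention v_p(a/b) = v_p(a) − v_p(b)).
v_11(23/11) = -1

Factor powers of 11 from the numerator and denominator of the reduced fraction: 23 = 11^0 · 23 and 11 = 11^1 · 1. Apply v_p(a/b) = v_p(a) − v_p(b): v_11(23/11) = 0 − 1 = -1.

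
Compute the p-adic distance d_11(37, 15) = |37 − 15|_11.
d_11(37, 15) = 1/11

Step 1 — x − y = 37 − 15 = 22. Step 2 — v_11(22) = 1 (factor: 22 = (11^1 · 2); the sign does not affect v_p). Step 3 — |x − y|_11 = 11^{-1} = 1/11.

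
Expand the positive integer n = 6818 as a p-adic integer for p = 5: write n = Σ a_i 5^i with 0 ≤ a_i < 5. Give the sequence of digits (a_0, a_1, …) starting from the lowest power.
(a_0, a_1, …) = (3, 3, 2, 4, 0, 2)

Repeated division by 5 gives the digits low-to-high: 6818 = 3 + 3·5^1 + 2·5^2 + 4·5^3 + 2·5^5. Digit sequence: (3, 3, 2, 4, 0, 2).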